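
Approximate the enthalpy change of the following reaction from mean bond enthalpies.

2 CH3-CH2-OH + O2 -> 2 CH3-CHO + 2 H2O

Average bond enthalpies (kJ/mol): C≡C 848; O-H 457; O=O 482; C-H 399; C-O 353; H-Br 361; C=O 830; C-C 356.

Bonds broken (reactants):
  C-C: 2 × 356 = 712
  C-H: 10 × 399 = 3990
  C-O: 2 × 353 = 706
  O-H: 2 × 457 = 914
  O=O: 1 × 482 = 482
  Σ(broken) = 6804 kJ
Bonds formed (products):
  C-C: 2 × 356 = 712
  C-H: 8 × 399 = 3192
  C=O: 2 × 830 = 1660
  O-H: 4 × 457 = 1828
  Σ(formed) = 7392 kJ
ΔH = Σ(broken) − Σ(formed) = 6804 − 7392 = −588 kJ

ΔH ≈ −588 kJ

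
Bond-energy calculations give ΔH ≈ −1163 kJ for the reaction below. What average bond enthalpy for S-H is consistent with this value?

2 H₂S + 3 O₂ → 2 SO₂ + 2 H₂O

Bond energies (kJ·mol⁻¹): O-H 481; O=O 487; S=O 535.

Let D be the S-H bond energy.
Σ(broken) = 3×487 + 4×D = 1461 + 4D
Σ(formed) = 4×481 + 4×535 = 4064
ΔH = Σ(broken) − Σ(formed) = (1461 + 4D) − (4064) = −2603 + 4D
Setting this equal to −1163 kJ gives 4D = 1440, so D = 360 kJ/mol.

D(S-H) ≈ 360 kJ/mol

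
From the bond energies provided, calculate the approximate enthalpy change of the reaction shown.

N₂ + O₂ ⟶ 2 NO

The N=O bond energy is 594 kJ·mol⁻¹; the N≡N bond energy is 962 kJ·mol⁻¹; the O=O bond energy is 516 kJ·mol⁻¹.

ΔH ≈ +290 kJ

Bonds broken (reactants):
  N≡N: 1 × 962 = 962
  O=O: 1 × 516 = 516
  Σ(broken) = 1478 kJ
Bonds formed (products):
  N=O: 2 × 594 = 1188
  Σ(formed) = 1188 kJ
ΔH = Σ(broken) − Σ(formed) = 1478 − 1188 = +290 kJ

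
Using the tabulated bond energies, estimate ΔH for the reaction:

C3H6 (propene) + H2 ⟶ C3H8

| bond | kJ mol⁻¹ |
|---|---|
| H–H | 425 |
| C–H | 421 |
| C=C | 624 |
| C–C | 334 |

Bonds broken (reactants):
  C–C: 1 × 334 = 334
  C–H: 6 × 421 = 2526
  C=C: 1 × 624 = 624
  H–H: 1 × 425 = 425
  Σ(broken) = 3909 kJ
Bonds formed (products):
  C–C: 2 × 334 = 668
  C–H: 8 × 421 = 3368
  Σ(formed) = 4036 kJ
ΔH = Σ(broken) − Σ(formed) = 3909 − 4036 = −127 kJ

ΔH ≈ −127 kJ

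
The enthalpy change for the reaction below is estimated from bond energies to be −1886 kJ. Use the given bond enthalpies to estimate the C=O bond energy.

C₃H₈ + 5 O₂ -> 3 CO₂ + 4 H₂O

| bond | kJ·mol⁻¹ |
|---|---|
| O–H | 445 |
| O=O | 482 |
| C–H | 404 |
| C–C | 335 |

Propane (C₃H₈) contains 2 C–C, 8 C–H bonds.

D(C=O) ≈ 773 kJ/mol

Let D be the C=O bond energy.
Σ(broken) = 2×335 + 8×404 + 5×482 = 6312
Σ(formed) = 6×D + 8×445 = 3560 + 6D
ΔH = Σ(broken) − Σ(formed) = (6312) − (3560 + 6D) = +2752 − 6D
Setting this equal to −1886 kJ gives 6D = 4638, so D = 773 kJ/mol.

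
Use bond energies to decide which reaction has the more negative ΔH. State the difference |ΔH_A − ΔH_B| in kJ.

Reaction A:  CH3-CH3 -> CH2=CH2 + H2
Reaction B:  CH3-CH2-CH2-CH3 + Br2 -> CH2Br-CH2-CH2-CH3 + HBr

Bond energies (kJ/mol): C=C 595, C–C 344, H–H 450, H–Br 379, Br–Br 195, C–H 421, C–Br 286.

Reaction B, by 190 kJ

Reaction A:
  Bonds broken (reactants):
    C–C: 1 × 344 = 344
    C–H: 6 × 421 = 2526
    Σ(broken) = 2870 kJ
  Bonds formed (products):
    C–H: 4 × 421 = 1684
    C=C: 1 × 595 = 595
    H–H: 1 × 450 = 450
    Σ(formed) = 2729 kJ
  ΔH_A = 2870 − 2729 = +141 kJ
Reaction B:
  Bonds broken (reactants):
    Br–Br: 1 × 195 = 195
    C–C: 3 × 344 = 1032
    C–H: 10 × 421 = 4210
    Σ(broken) = 5437 kJ
  Bonds formed (products):
    C–Br: 1 × 286 = 286
    C–C: 3 × 344 = 1032
    C–H: 9 × 421 = 3789
    H–Br: 1 × 379 = 379
    Σ(formed) = 5486 kJ
  ΔH_B = 5437 − 5486 = −49 kJ
ΔH_A − ΔH_B = +190 kJ, so reaction B has the more negative ΔH; |ΔH_A − ΔH_B| = 190 kJ.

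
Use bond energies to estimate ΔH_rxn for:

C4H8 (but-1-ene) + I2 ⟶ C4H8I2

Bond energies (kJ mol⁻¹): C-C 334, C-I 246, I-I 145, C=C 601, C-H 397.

Bonds broken (reactants):
  C-C: 2 × 334 = 668
  C-H: 8 × 397 = 3176
  C=C: 1 × 601 = 601
  I-I: 1 × 145 = 145
  Σ(broken) = 4590 kJ
Bonds formed (products):
  C-C: 3 × 334 = 1002
  C-H: 8 × 397 = 3176
  C-I: 2 × 246 = 492
  Σ(formed) = 4670 kJ
ΔH = Σ(broken) − Σ(formed) = 4590 − 4670 = −80 kJ

ΔH ≈ −80 kJ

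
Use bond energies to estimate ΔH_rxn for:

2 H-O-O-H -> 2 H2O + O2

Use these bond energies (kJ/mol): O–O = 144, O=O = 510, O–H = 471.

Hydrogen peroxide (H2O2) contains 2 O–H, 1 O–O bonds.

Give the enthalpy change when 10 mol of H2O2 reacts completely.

ΔH = −1110 kJ

Bonds broken (reactants):
  O–H: 4 × 471 = 1884
  O–O: 2 × 144 = 288
  Σ(broken) = 2172 kJ
Bonds formed (products):
  O–H: 4 × 471 = 1884
  O=O: 1 × 510 = 510
  Σ(formed) = 2394 kJ
ΔH = Σ(broken) − Σ(formed) = 2172 − 2394 = −222 kJ
For 5× the reaction as written: 5 × (−222) = −1110 kJ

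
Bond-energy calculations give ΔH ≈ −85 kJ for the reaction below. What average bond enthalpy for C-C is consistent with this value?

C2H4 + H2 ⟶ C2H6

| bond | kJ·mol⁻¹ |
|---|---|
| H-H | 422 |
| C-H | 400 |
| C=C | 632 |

D(C-C) ≈ 339 kJ/mol

Let D be the C-C bond energy.
Σ(broken) = 4×400 + 1×632 + 1×422 = 2654
Σ(formed) = 1×D + 6×400 = 2400 + D
ΔH = Σ(broken) − Σ(formed) = (2654) − (2400 + D) = +254 − D
Setting this equal to −85 kJ gives D = 339 kJ/mol.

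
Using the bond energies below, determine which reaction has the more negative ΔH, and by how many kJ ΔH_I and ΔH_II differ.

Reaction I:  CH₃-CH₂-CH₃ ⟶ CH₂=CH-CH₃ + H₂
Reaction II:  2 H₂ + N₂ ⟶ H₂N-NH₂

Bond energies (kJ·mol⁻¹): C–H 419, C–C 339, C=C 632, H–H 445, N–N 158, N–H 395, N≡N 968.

Reaction I, by 20 kJ

Reaction I:
  Bonds broken (reactants):
    C–C: 2 × 339 = 678
    C–H: 8 × 419 = 3352
    Σ(broken) = 4030 kJ
  Bonds formed (products):
    C–C: 1 × 339 = 339
    C–H: 6 × 419 = 2514
    C=C: 1 × 632 = 632
    H–H: 1 × 445 = 445
    Σ(formed) = 3930 kJ
  ΔH_I = 4030 − 3930 = +100 kJ
Reaction II:
  Bonds broken (reactants):
    H–H: 2 × 445 = 890
    N≡N: 1 × 968 = 968
    Σ(broken) = 1858 kJ
  Bonds formed (products):
    N–H: 4 × 395 = 1580
    N–N: 1 × 158 = 158
    Σ(formed) = 1738 kJ
  ΔH_II = 1858 − 1738 = +120 kJ
ΔH_I − ΔH_II = −20 kJ, so reaction I has the more negative ΔH; |ΔH_I − ΔH_II| = 20 kJ.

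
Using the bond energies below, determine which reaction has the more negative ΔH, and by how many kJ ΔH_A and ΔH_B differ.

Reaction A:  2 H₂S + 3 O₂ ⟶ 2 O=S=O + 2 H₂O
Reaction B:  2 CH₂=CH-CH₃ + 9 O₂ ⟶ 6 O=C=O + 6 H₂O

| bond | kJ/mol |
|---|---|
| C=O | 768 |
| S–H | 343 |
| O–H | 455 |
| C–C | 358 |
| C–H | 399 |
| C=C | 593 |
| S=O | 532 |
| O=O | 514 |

Reaction B, by 2326 kJ

Reaction A:
  Bonds broken (reactants):
    O=O: 3 × 514 = 1542
    S–H: 4 × 343 = 1372
    Σ(broken) = 2914 kJ
  Bonds formed (products):
    O–H: 4 × 455 = 1820
    S=O: 4 × 532 = 2128
    Σ(formed) = 3948 kJ
  ΔH_A = 2914 − 3948 = −1034 kJ
Reaction B:
  Bonds broken (reactants):
    C–C: 2 × 358 = 716
    C–H: 12 × 399 = 4788
    C=C: 2 × 593 = 1186
    O=O: 9 × 514 = 4626
    Σ(broken) = 11316 kJ
  Bonds formed (products):
    C=O: 12 × 768 = 9216
    O–H: 12 × 455 = 5460
    Σ(formed) = 14676 kJ
  ΔH_B = 11316 − 14676 = −3360 kJ
ΔH_A − ΔH_B = +2326 kJ, so reaction B has the more negative ΔH; |ΔH_A − ΔH_B| = 2326 kJ.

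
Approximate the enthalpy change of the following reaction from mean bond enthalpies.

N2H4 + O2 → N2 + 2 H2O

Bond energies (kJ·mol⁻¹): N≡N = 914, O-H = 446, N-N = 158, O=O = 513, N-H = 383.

Bonds broken (reactants):
  N-H: 4 × 383 = 1532
  N-N: 1 × 158 = 158
  O=O: 1 × 513 = 513
  Σ(broken) = 2203 kJ
Bonds formed (products):
  N≡N: 1 × 914 = 914
  O-H: 4 × 446 = 1784
  Σ(formed) = 2698 kJ
ΔH = Σ(broken) − Σ(formed) = 2203 − 2698 = −495 kJ

ΔH ≈ −495 kJ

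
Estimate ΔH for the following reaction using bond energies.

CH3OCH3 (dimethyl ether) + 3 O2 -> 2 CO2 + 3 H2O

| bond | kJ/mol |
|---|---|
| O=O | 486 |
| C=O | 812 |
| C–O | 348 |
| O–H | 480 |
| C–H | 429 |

ΔH ≈ −1400 kJ

Bonds broken (reactants):
  C–H: 6 × 429 = 2574
  C–O: 2 × 348 = 696
  O=O: 3 × 486 = 1458
  Σ(broken) = 4728 kJ
Bonds formed (products):
  C=O: 4 × 812 = 3248
  O–H: 6 × 480 = 2880
  Σ(formed) = 6128 kJ
ΔH = Σ(broken) − Σ(formed) = 4728 − 6128 = −1400 kJ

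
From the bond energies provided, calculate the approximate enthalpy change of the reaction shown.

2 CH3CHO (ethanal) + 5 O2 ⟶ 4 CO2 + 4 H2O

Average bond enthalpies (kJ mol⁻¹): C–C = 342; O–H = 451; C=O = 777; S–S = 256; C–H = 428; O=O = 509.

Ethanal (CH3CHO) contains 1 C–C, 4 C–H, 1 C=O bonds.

Bonds broken (reactants):
  C–C: 2 × 342 = 684
  C–H: 8 × 428 = 3424
  C=O: 2 × 777 = 1554
  O=O: 5 × 509 = 2545
  Σ(broken) = 8207 kJ
Bonds formed (products):
  C=O: 8 × 777 = 6216
  O–H: 8 × 451 = 3608
  Σ(formed) = 9824 kJ
ΔH = Σ(broken) − Σ(formed) = 8207 − 9824 = −1617 kJ

ΔH ≈ −1617 kJ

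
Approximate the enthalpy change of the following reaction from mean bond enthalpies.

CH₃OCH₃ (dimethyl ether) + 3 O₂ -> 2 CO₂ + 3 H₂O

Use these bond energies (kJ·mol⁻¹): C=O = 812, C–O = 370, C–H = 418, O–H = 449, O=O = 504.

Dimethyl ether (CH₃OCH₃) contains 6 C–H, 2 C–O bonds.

Bonds broken (reactants):
  C–H: 6 × 418 = 2508
  C–O: 2 × 370 = 740
  O=O: 3 × 504 = 1512
  Σ(broken) = 4760 kJ
Bonds formed (products):
  C=O: 4 × 812 = 3248
  O–H: 6 × 449 = 2694
  Σ(formed) = 5942 kJ
ΔH = Σ(broken) − Σ(formed) = 4760 − 5942 = −1182 kJ

ΔH ≈ −1182 kJ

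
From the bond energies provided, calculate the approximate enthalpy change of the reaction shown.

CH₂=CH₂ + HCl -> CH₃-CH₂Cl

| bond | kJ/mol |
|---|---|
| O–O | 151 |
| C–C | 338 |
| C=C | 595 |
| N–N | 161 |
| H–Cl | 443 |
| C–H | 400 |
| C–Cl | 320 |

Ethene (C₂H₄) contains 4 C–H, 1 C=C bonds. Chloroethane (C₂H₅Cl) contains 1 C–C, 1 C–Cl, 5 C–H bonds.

ΔH ≈ −20 kJ

Bonds broken (reactants):
  C–H: 4 × 400 = 1600
  C=C: 1 × 595 = 595
  H–Cl: 1 × 443 = 443
  Σ(broken) = 2638 kJ
Bonds formed (products):
  C–C: 1 × 338 = 338
  C–Cl: 1 × 320 = 320
  C–H: 5 × 400 = 2000
  Σ(formed) = 2658 kJ
ΔH = Σ(broken) − Σ(formed) = 2638 − 2658 = −20 kJ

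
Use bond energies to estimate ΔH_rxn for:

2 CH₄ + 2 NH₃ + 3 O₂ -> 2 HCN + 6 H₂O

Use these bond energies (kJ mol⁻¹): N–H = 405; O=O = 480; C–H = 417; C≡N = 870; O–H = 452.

ΔH ≈ −792 kJ

Bonds broken (reactants):
  C–H: 8 × 417 = 3336
  N–H: 6 × 405 = 2430
  O=O: 3 × 480 = 1440
  Σ(broken) = 7206 kJ
Bonds formed (products):
  C≡N: 2 × 870 = 1740
  C–H: 2 × 417 = 834
  O–H: 12 × 452 = 5424
  Σ(formed) = 7998 kJ
ΔH = Σ(broken) − Σ(formed) = 7206 − 7998 = −792 kJ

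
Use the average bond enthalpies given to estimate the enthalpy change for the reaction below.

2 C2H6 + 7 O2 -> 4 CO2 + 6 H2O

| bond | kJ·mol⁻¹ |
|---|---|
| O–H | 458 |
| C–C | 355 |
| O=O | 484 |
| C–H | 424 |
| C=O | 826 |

ΔH ≈ −2918 kJ

Bonds broken (reactants):
  C–C: 2 × 355 = 710
  C–H: 12 × 424 = 5088
  O=O: 7 × 484 = 3388
  Σ(broken) = 9186 kJ
Bonds formed (products):
  C=O: 8 × 826 = 6608
  O–H: 12 × 458 = 5496
  Σ(formed) = 12104 kJ
ΔH = Σ(broken) − Σ(formed) = 9186 − 12104 = −2918 kJ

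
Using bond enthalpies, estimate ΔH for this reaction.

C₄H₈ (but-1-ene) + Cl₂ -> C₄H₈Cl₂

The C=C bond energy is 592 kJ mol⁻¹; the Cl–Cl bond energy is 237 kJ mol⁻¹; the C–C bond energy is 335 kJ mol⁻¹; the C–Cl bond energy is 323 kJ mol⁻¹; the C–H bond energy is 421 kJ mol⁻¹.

ΔH ≈ −152 kJ

Bonds broken (reactants):
  C–C: 2 × 335 = 670
  C–H: 8 × 421 = 3368
  C=C: 1 × 592 = 592
  Cl–Cl: 1 × 237 = 237
  Σ(broken) = 4867 kJ
Bonds formed (products):
  C–C: 3 × 335 = 1005
  C–Cl: 2 × 323 = 646
  C–H: 8 × 421 = 3368
  Σ(formed) = 5019 kJ
ΔH = Σ(broken) − Σ(formed) = 4867 − 5019 = −152 kJ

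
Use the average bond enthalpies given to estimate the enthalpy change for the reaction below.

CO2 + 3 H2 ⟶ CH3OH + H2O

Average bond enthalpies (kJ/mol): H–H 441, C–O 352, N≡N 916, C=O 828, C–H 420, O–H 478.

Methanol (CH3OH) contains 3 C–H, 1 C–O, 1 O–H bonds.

Bonds broken (reactants):
  C=O: 2 × 828 = 1656
  H–H: 3 × 441 = 1323
  Σ(broken) = 2979 kJ
Bonds formed (products):
  C–H: 3 × 420 = 1260
  C–O: 1 × 352 = 352
  O–H: 3 × 478 = 1434
  Σ(formed) = 3046 kJ
ΔH = Σ(broken) − Σ(formed) = 2979 − 3046 = −67 kJ

ΔH ≈ −67 kJ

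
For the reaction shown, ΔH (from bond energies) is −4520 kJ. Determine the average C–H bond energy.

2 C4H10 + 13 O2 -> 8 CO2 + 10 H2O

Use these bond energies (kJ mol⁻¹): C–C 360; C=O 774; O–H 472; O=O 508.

Let D be the C–H bond energy.
Σ(broken) = 6×360 + 20×D + 13×508 = 8764 + 20D
Σ(formed) = 16×774 + 20×472 = 21824
ΔH = Σ(broken) − Σ(formed) = (8764 + 20D) − (21824) = −13060 + 20D
Setting this equal to −4520 kJ gives 20D = 8540, so D = 427 kJ/mol.

D(C–H) ≈ 427 kJ/mol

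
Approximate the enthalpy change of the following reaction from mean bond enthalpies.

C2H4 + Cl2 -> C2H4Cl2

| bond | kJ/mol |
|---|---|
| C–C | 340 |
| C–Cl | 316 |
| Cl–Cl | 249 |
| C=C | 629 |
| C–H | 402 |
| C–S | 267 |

ΔH ≈ −94 kJ

Bonds broken (reactants):
  C–H: 4 × 402 = 1608
  C=C: 1 × 629 = 629
  Cl–Cl: 1 × 249 = 249
  Σ(broken) = 2486 kJ
Bonds formed (products):
  C–C: 1 × 340 = 340
  C–Cl: 2 × 316 = 632
  C–H: 4 × 402 = 1608
  Σ(formed) = 2580 kJ
ΔH = Σ(broken) − Σ(formed) = 2486 − 2580 = −94 kJ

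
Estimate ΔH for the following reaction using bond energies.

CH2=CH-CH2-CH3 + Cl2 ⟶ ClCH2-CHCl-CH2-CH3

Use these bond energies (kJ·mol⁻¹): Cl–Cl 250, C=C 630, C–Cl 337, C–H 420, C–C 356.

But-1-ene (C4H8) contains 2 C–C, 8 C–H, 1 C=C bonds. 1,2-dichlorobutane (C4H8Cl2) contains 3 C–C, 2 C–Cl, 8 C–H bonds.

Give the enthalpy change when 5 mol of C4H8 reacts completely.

Bonds broken (reactants):
  C–C: 2 × 356 = 712
  C–H: 8 × 420 = 3360
  C=C: 1 × 630 = 630
  Cl–Cl: 1 × 250 = 250
  Σ(broken) = 4952 kJ
Bonds formed (products):
  C–C: 3 × 356 = 1068
  C–Cl: 2 × 337 = 674
  C–H: 8 × 420 = 3360
  Σ(formed) = 5102 kJ
ΔH = Σ(broken) − Σ(formed) = 4952 − 5102 = −150 kJ
For 5× the reaction as written: 5 × (−150) = −750 kJ

ΔH = −750 kJ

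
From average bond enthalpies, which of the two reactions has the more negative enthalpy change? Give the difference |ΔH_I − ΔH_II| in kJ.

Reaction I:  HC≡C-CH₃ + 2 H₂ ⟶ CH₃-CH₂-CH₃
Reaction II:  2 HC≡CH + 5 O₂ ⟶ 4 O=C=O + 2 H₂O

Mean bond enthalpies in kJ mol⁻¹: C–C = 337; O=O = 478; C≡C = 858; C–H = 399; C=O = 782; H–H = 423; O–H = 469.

Reaction I:
  Bonds broken (reactants):
    C≡C: 1 × 858 = 858
    C–C: 1 × 337 = 337
    C–H: 4 × 399 = 1596
    H–H: 2 × 423 = 846
    Σ(broken) = 3637 kJ
  Bonds formed (products):
    C–C: 2 × 337 = 674
    C–H: 8 × 399 = 3192
    Σ(formed) = 3866 kJ
  ΔH_I = 3637 − 3866 = −229 kJ
Reaction II:
  Bonds broken (reactants):
    C≡C: 2 × 858 = 1716
    C–H: 4 × 399 = 1596
    O=O: 5 × 478 = 2390
    Σ(broken) = 5702 kJ
  Bonds formed (products):
    C=O: 8 × 782 = 6256
    O–H: 4 × 469 = 1876
    Σ(formed) = 8132 kJ
  ΔH_II = 5702 − 8132 = −2430 kJ
ΔH_I − ΔH_II = +2201 kJ, so reaction II has the more negative ΔH; |ΔH_I − ΔH_II| = 2201 kJ.

Reaction II, by 2201 kJ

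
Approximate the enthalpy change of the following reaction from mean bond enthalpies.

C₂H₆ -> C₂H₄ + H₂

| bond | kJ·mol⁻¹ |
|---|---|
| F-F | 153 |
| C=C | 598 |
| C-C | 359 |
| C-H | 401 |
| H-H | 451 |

ΔH ≈ +112 kJ

Bonds broken (reactants):
  C-C: 1 × 359 = 359
  C-H: 6 × 401 = 2406
  Σ(broken) = 2765 kJ
Bonds formed (products):
  C-H: 4 × 401 = 1604
  C=C: 1 × 598 = 598
  H-H: 1 × 451 = 451
  Σ(formed) = 2653 kJ
ΔH = Σ(broken) − Σ(formed) = 2765 − 2653 = +112 kJ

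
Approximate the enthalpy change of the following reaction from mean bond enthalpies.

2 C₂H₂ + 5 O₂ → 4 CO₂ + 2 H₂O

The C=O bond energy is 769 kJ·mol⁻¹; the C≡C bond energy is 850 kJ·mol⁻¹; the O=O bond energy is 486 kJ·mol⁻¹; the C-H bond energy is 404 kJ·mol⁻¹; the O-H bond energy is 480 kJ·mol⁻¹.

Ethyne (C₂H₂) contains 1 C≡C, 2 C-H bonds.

Bonds broken (reactants):
  C≡C: 2 × 850 = 1700
  C-H: 4 × 404 = 1616
  O=O: 5 × 486 = 2430
  Σ(broken) = 5746 kJ
Bonds formed (products):
  C=O: 8 × 769 = 6152
  O-H: 4 × 480 = 1920
  Σ(formed) = 8072 kJ
ΔH = Σ(broken) − Σ(formed) = 5746 − 8072 = −2326 kJ

ΔH ≈ −2326 kJ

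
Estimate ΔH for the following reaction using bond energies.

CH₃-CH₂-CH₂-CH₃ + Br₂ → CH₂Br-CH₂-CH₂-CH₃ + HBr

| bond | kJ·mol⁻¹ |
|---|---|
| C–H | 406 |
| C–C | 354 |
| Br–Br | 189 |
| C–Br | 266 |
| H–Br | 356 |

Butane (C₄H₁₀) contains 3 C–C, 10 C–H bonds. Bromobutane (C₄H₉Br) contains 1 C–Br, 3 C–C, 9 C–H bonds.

ΔH ≈ −27 kJ

Bonds broken (reactants):
  Br–Br: 1 × 189 = 189
  C–C: 3 × 354 = 1062
  C–H: 10 × 406 = 4060
  Σ(broken) = 5311 kJ
Bonds formed (products):
  C–Br: 1 × 266 = 266
  C–C: 3 × 354 = 1062
  C–H: 9 × 406 = 3654
  H–Br: 1 × 356 = 356
  Σ(formed) = 5338 kJ
ΔH = Σ(broken) − Σ(formed) = 5311 − 5338 = −27 kJ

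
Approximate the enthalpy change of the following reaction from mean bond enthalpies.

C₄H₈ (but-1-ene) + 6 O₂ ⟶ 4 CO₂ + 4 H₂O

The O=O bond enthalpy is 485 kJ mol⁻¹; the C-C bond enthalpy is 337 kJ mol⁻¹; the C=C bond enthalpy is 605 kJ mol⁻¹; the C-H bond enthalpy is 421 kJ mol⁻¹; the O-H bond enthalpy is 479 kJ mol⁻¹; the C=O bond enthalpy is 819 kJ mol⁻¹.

ΔH ≈ −2827 kJ

Bonds broken (reactants):
  C-C: 2 × 337 = 674
  C-H: 8 × 421 = 3368
  C=C: 1 × 605 = 605
  O=O: 6 × 485 = 2910
  Σ(broken) = 7557 kJ
Bonds formed (products):
  C=O: 8 × 819 = 6552
  O-H: 8 × 479 = 3832
  Σ(formed) = 10384 kJ
ΔH = Σ(broken) − Σ(formed) = 7557 − 10384 = −2827 kJ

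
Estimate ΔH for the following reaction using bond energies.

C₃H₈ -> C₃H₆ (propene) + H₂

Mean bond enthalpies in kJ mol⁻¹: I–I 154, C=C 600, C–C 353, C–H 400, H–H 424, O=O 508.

ΔH ≈ +129 kJ

Bonds broken (reactants):
  C–C: 2 × 353 = 706
  C–H: 8 × 400 = 3200
  Σ(broken) = 3906 kJ
Bonds formed (products):
  C–C: 1 × 353 = 353
  C–H: 6 × 400 = 2400
  C=C: 1 × 600 = 600
  H–H: 1 × 424 = 424
  Σ(formed) = 3777 kJ
ΔH = Σ(broken) − Σ(formed) = 3906 − 3777 = +129 kJ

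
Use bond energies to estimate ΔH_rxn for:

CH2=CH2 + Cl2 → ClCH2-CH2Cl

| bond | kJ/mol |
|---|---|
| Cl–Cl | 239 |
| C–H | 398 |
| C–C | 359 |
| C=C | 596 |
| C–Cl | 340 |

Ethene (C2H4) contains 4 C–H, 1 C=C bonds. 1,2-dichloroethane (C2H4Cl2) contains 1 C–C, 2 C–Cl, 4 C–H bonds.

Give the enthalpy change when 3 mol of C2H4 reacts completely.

Bonds broken (reactants):
  C–H: 4 × 398 = 1592
  C=C: 1 × 596 = 596
  Cl–Cl: 1 × 239 = 239
  Σ(broken) = 2427 kJ
Bonds formed (products):
  C–C: 1 × 359 = 359
  C–Cl: 2 × 340 = 680
  C–H: 4 × 398 = 1592
  Σ(formed) = 2631 kJ
ΔH = Σ(broken) − Σ(formed) = 2427 − 2631 = −204 kJ
For 3× the reaction as written: 3 × (−204) = −612 kJ

ΔH = −612 kJ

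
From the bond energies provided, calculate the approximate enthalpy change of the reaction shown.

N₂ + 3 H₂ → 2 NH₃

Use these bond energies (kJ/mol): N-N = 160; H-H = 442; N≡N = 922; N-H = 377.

ΔH ≈ −14 kJ

Bonds broken (reactants):
  H-H: 3 × 442 = 1326
  N≡N: 1 × 922 = 922
  Σ(broken) = 2248 kJ
Bonds formed (products):
  N-H: 6 × 377 = 2262
  Σ(formed) = 2262 kJ
ΔH = Σ(broken) − Σ(formed) = 2248 − 2262 = −14 kJ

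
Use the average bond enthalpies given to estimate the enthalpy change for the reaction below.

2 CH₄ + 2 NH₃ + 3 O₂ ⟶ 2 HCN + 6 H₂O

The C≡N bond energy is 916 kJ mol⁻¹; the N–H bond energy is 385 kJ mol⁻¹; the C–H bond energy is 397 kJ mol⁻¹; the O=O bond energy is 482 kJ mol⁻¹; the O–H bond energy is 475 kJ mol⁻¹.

ΔH ≈ −1394 kJ

Bonds broken (reactants):
  C–H: 8 × 397 = 3176
  N–H: 6 × 385 = 2310
  O=O: 3 × 482 = 1446
  Σ(broken) = 6932 kJ
Bonds formed (products):
  C≡N: 2 × 916 = 1832
  C–H: 2 × 397 = 794
  O–H: 12 × 475 = 5700
  Σ(formed) = 8326 kJ
ΔH = Σ(broken) − Σ(formed) = 6932 − 8326 = −1394 kJ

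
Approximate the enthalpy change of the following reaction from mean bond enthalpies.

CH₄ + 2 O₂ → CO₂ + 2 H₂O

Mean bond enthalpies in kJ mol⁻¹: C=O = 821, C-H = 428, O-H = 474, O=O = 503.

Bonds broken (reactants):
  C-H: 4 × 428 = 1712
  O=O: 2 × 503 = 1006
  Σ(broken) = 2718 kJ
Bonds formed (products):
  C=O: 2 × 821 = 1642
  O-H: 4 × 474 = 1896
  Σ(formed) = 3538 kJ
ΔH = Σ(broken) − Σ(formed) = 2718 − 3538 = −820 kJ

ΔH ≈ −820 kJ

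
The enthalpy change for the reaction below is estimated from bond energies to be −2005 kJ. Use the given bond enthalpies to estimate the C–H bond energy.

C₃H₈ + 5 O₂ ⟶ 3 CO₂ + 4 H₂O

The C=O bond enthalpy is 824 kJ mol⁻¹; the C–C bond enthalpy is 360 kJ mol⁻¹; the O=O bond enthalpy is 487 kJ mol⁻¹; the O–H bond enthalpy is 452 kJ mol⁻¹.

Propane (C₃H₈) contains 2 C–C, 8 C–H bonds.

D(C–H) ≈ 425 kJ/mol

Let D be the C–H bond energy.
Σ(broken) = 2×360 + 8×D + 5×487 = 3155 + 8D
Σ(formed) = 6×824 + 8×452 = 8560
ΔH = Σ(broken) − Σ(formed) = (3155 + 8D) − (8560) = −5405 + 8D
Setting this equal to −2005 kJ gives 8D = 3400, so D = 425 kJ/mol.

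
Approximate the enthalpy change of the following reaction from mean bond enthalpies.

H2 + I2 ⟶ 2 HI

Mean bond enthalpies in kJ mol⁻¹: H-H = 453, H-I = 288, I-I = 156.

ΔH ≈ +33 kJ

Bonds broken (reactants):
  H-H: 1 × 453 = 453
  I-I: 1 × 156 = 156
  Σ(broken) = 609 kJ
Bonds formed (products):
  H-I: 2 × 288 = 576
  Σ(formed) = 576 kJ
ΔH = Σ(broken) − Σ(formed) = 609 − 576 = +33 kJ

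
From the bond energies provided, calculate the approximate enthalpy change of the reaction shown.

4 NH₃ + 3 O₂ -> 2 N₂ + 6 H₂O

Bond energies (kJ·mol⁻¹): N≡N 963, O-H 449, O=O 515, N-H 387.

Bonds broken (reactants):
  N-H: 12 × 387 = 4644
  O=O: 3 × 515 = 1545
  Σ(broken) = 6189 kJ
Bonds formed (products):
  N≡N: 2 × 963 = 1926
  O-H: 12 × 449 = 5388
  Σ(formed) = 7314 kJ
ΔH = Σ(broken) − Σ(formed) = 6189 − 7314 = −1125 kJ

ΔH ≈ −1125 kJ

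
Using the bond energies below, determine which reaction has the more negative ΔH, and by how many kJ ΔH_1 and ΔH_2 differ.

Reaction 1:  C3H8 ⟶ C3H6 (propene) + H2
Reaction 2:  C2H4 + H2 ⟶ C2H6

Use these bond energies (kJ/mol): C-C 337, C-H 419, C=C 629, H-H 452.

Reaction 1:
  Bonds broken (reactants):
    C-C: 2 × 337 = 674
    C-H: 8 × 419 = 3352
    Σ(broken) = 4026 kJ
  Bonds formed (products):
    C-C: 1 × 337 = 337
    C-H: 6 × 419 = 2514
    C=C: 1 × 629 = 629
    H-H: 1 × 452 = 452
    Σ(formed) = 3932 kJ
  ΔH_1 = 4026 − 3932 = +94 kJ
Reaction 2:
  Bonds broken (reactants):
    C-H: 4 × 419 = 1676
    C=C: 1 × 629 = 629
    H-H: 1 × 452 = 452
    Σ(broken) = 2757 kJ
  Bonds formed (products):
    C-C: 1 × 337 = 337
    C-H: 6 × 419 = 2514
    Σ(formed) = 2851 kJ
  ΔH_2 = 2757 − 2851 = −94 kJ
ΔH_1 − ΔH_2 = +188 kJ, so reaction 2 has the more negative ΔH; |ΔH_1 − ΔH_2| = 188 kJ.

Reaction 2, by 188 kJ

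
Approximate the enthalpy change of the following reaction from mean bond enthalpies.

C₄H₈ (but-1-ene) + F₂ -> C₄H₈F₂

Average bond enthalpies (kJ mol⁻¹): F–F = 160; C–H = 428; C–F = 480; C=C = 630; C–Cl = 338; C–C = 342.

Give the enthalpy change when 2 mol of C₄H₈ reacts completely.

ΔH = −1024 kJ

Bonds broken (reactants):
  C–C: 2 × 342 = 684
  C–H: 8 × 428 = 3424
  C=C: 1 × 630 = 630
  F–F: 1 × 160 = 160
  Σ(broken) = 4898 kJ
Bonds formed (products):
  C–C: 3 × 342 = 1026
  C–F: 2 × 480 = 960
  C–H: 8 × 428 = 3424
  Σ(formed) = 5410 kJ
ΔH = Σ(broken) − Σ(formed) = 4898 − 5410 = −512 kJ
For 2× the reaction as written: 2 × (−512) = −1024 kJ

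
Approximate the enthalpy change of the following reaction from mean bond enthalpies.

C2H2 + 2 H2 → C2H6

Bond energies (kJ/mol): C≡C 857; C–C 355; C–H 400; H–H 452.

Bonds broken (reactants):
  C≡C: 1 × 857 = 857
  C–H: 2 × 400 = 800
  H–H: 2 × 452 = 904
  Σ(broken) = 2561 kJ
Bonds formed (products):
  C–C: 1 × 355 = 355
  C–H: 6 × 400 = 2400
  Σ(formed) = 2755 kJ
ΔH = Σ(broken) − Σ(formed) = 2561 − 2755 = −194 kJ

ΔH ≈ −194 kJ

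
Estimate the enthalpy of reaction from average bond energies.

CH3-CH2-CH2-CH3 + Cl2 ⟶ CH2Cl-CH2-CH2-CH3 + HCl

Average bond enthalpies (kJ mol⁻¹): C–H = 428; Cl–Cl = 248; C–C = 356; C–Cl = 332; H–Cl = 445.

ΔH ≈ −101 kJ

Bonds broken (reactants):
  C–C: 3 × 356 = 1068
  C–H: 10 × 428 = 4280
  Cl–Cl: 1 × 248 = 248
  Σ(broken) = 5596 kJ
Bonds formed (products):
  C–C: 3 × 356 = 1068
  C–Cl: 1 × 332 = 332
  C–H: 9 × 428 = 3852
  H–Cl: 1 × 445 = 445
  Σ(formed) = 5697 kJ
ΔH = Σ(broken) − Σ(formed) = 5596 − 5697 = −101 kJ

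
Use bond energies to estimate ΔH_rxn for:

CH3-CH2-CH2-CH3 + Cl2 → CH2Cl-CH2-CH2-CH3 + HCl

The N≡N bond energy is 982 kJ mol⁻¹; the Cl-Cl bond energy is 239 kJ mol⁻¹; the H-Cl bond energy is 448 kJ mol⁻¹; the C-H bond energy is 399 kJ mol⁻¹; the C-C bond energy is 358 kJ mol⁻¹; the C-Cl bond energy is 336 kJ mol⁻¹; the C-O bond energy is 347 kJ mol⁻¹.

ΔH ≈ −146 kJ

Bonds broken (reactants):
  C-C: 3 × 358 = 1074
  C-H: 10 × 399 = 3990
  Cl-Cl: 1 × 239 = 239
  Σ(broken) = 5303 kJ
Bonds formed (products):
  C-C: 3 × 358 = 1074
  C-Cl: 1 × 336 = 336
  C-H: 9 × 399 = 3591
  H-Cl: 1 × 448 = 448
  Σ(formed) = 5449 kJ
ΔH = Σ(broken) − Σ(formed) = 5303 − 5449 = −146 kJ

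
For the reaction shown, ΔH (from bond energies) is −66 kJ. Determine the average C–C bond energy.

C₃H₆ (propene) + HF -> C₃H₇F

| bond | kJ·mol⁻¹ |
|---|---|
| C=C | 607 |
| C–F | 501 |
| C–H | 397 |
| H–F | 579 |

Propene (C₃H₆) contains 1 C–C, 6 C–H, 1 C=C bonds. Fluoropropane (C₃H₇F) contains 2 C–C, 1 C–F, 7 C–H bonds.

D(C–C) ≈ 354 kJ/mol

Let D be the C–C bond energy.
Σ(broken) = 1×D + 6×397 + 1×607 + 1×579 = 3568 + D
Σ(formed) = 2×D + 1×501 + 7×397 = 3280 + 2D
ΔH = Σ(broken) − Σ(formed) = (3568 + D) − (3280 + 2D) = +288 − D
Setting this equal to −66 kJ gives D = 354 kJ/mol.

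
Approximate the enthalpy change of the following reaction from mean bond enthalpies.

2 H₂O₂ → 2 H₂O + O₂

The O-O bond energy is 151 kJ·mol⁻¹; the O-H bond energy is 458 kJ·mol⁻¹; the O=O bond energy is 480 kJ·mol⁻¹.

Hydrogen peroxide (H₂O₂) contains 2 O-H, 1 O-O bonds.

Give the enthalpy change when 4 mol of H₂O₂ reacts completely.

Bonds broken (reactants):
  O-H: 4 × 458 = 1832
  O-O: 2 × 151 = 302
  Σ(broken) = 2134 kJ
Bonds formed (products):
  O-H: 4 × 458 = 1832
  O=O: 1 × 480 = 480
  Σ(formed) = 2312 kJ
ΔH = Σ(broken) − Σ(formed) = 2134 − 2312 = −178 kJ
For 2× the reaction as written: 2 × (−178) = −356 kJ

ΔH = −356 kJ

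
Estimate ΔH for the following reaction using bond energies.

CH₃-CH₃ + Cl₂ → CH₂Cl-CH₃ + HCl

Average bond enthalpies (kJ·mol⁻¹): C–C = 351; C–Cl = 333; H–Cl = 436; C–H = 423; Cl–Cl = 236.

Bonds broken (reactants):
  C–C: 1 × 351 = 351
  C–H: 6 × 423 = 2538
  Cl–Cl: 1 × 236 = 236
  Σ(broken) = 3125 kJ
Bonds formed (products):
  C–C: 1 × 351 = 351
  C–Cl: 1 × 333 = 333
  C–H: 5 × 423 = 2115
  H–Cl: 1 × 436 = 436
  Σ(formed) = 3235 kJ
ΔH = Σ(broken) − Σ(formed) = 3125 − 3235 = −110 kJ

ΔH ≈ −110 kJ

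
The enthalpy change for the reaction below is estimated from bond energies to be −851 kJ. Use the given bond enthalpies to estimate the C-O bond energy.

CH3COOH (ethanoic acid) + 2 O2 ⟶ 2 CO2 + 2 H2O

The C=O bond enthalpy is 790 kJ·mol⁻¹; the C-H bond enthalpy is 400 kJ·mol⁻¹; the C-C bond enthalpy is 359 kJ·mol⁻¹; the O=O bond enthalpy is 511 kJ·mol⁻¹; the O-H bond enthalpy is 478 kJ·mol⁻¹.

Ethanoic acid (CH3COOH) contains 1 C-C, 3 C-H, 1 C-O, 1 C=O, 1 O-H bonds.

D(C-O) ≈ 372 kJ/mol

Let D be the C-O bond energy.
Σ(broken) = 1×359 + 3×400 + 1×D + 1×790 + 1×478 + 2×511 = 3849 + D
Σ(formed) = 4×790 + 4×478 = 5072
ΔH = Σ(broken) − Σ(formed) = (3849 + D) − (5072) = −1223 + D
Setting this equal to −851 kJ gives D = 372 kJ/mol.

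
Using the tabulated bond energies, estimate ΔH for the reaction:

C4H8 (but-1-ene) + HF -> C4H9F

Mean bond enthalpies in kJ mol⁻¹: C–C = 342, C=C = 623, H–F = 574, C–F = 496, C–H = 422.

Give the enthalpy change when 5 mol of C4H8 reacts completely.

ΔH = −315 kJ

Bonds broken (reactants):
  C–C: 2 × 342 = 684
  C–H: 8 × 422 = 3376
  C=C: 1 × 623 = 623
  H–F: 1 × 574 = 574
  Σ(broken) = 5257 kJ
Bonds formed (products):
  C–C: 3 × 342 = 1026
  C–F: 1 × 496 = 496
  C–H: 9 × 422 = 3798
  Σ(formed) = 5320 kJ
ΔH = Σ(broken) − Σ(formed) = 5257 − 5320 = −63 kJ
For 5× the reaction as written: 5 × (−63) = −315 kJ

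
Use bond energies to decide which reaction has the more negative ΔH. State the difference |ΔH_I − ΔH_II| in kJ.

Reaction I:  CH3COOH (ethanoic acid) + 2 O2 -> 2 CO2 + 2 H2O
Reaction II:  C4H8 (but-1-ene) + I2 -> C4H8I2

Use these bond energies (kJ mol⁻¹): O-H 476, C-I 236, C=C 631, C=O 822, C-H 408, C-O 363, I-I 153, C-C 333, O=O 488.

Reaction I:
  Bonds broken (reactants):
    C-C: 1 × 333 = 333
    C-H: 3 × 408 = 1224
    C-O: 1 × 363 = 363
    C=O: 1 × 822 = 822
    O-H: 1 × 476 = 476
    O=O: 2 × 488 = 976
    Σ(broken) = 4194 kJ
  Bonds formed (products):
    C=O: 4 × 822 = 3288
    O-H: 4 × 476 = 1904
    Σ(formed) = 5192 kJ
  ΔH_I = 4194 − 5192 = −998 kJ
Reaction II:
  Bonds broken (reactants):
    C-C: 2 × 333 = 666
    C-H: 8 × 408 = 3264
    C=C: 1 × 631 = 631
    I-I: 1 × 153 = 153
    Σ(broken) = 4714 kJ
  Bonds formed (products):
    C-C: 3 × 333 = 999
    C-H: 8 × 408 = 3264
    C-I: 2 × 236 = 472
    Σ(formed) = 4735 kJ
  ΔH_II = 4714 − 4735 = −21 kJ
ΔH_I − ΔH_II = −977 kJ, so reaction I has the more negative ΔH; |ΔH_I − ΔH_II| = 977 kJ.

Reaction I, by 977 kJ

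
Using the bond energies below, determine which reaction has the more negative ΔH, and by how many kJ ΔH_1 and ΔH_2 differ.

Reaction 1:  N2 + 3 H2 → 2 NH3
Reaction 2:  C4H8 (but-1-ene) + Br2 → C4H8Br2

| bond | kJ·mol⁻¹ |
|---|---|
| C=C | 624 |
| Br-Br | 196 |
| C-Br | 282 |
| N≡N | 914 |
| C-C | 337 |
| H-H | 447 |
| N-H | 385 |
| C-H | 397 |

Reaction 1:
  Bonds broken (reactants):
    H-H: 3 × 447 = 1341
    N≡N: 1 × 914 = 914
    Σ(broken) = 2255 kJ
  Bonds formed (products):
    N-H: 6 × 385 = 2310
    Σ(formed) = 2310 kJ
  ΔH_1 = 2255 − 2310 = −55 kJ
Reaction 2:
  Bonds broken (reactants):
    Br-Br: 1 × 196 = 196
    C-C: 2 × 337 = 674
    C-H: 8 × 397 = 3176
    C=C: 1 × 624 = 624
    Σ(broken) = 4670 kJ
  Bonds formed (products):
    C-Br: 2 × 282 = 564
    C-C: 3 × 337 = 1011
    C-H: 8 × 397 = 3176
    Σ(formed) = 4751 kJ
  ΔH_2 = 4670 − 4751 = −81 kJ
ΔH_1 − ΔH_2 = +26 kJ, so reaction 2 has the more negative ΔH; |ΔH_1 − ΔH_2| = 26 kJ.

Reaction 2, by 26 kJ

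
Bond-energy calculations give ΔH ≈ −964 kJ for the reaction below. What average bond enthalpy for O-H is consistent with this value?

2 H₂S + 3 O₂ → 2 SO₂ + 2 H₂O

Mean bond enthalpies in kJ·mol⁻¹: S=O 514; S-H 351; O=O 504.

Let D be the O-H bond energy.
Σ(broken) = 3×504 + 4×351 = 2916
Σ(formed) = 4×D + 4×514 = 2056 + 4D
ΔH = Σ(broken) − Σ(formed) = (2916) − (2056 + 4D) = +860 − 4D
Setting this equal to −964 kJ gives 4D = 1824, so D = 456 kJ/mol.

D(O-H) ≈ 456 kJ/mol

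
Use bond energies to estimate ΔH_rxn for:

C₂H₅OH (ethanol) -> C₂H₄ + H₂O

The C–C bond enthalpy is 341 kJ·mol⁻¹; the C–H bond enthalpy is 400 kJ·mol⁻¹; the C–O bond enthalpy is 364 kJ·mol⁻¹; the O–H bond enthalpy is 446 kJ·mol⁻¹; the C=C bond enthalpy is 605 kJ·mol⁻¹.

ΔH ≈ +54 kJ

Bonds broken (reactants):
  C–C: 1 × 341 = 341
  C–H: 5 × 400 = 2000
  C–O: 1 × 364 = 364
  O–H: 1 × 446 = 446
  Σ(broken) = 3151 kJ
Bonds formed (products):
  C–H: 4 × 400 = 1600
  C=C: 1 × 605 = 605
  O–H: 2 × 446 = 892
  Σ(formed) = 3097 kJ
ΔH = Σ(broken) − Σ(formed) = 3151 − 3097 = +54 kJ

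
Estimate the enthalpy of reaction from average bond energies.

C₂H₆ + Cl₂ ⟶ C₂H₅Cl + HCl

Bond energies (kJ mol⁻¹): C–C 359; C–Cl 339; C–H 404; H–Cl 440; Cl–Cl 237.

Bonds broken (reactants):
  C–C: 1 × 359 = 359
  C–H: 6 × 404 = 2424
  Cl–Cl: 1 × 237 = 237
  Σ(broken) = 3020 kJ
Bonds formed (products):
  C–C: 1 × 359 = 359
  C–Cl: 1 × 339 = 339
  C–H: 5 × 404 = 2020
  H–Cl: 1 × 440 = 440
  Σ(formed) = 3158 kJ
ΔH = Σ(broken) − Σ(formed) = 3020 − 3158 = −138 kJ

ΔH ≈ −138 kJ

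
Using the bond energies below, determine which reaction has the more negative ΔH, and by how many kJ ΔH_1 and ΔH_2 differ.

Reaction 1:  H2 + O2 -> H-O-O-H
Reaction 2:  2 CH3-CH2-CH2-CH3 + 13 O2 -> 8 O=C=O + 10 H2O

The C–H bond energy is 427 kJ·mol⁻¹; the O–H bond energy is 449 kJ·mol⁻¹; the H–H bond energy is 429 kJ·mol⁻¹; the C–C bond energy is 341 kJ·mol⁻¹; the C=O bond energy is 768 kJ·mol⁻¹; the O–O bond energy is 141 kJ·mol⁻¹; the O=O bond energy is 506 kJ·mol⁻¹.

Reaction 2, by 4000 kJ

Reaction 1:
  Bonds broken (reactants):
    H–H: 1 × 429 = 429
    O=O: 1 × 506 = 506
    Σ(broken) = 935 kJ
  Bonds formed (products):
    O–H: 2 × 449 = 898
    O–O: 1 × 141 = 141
    Σ(formed) = 1039 kJ
  ΔH_1 = 935 − 1039 = −104 kJ
Reaction 2:
  Bonds broken (reactants):
    C–C: 6 × 341 = 2046
    C–H: 20 × 427 = 8540
    O=O: 13 × 506 = 6578
    Σ(broken) = 17164 kJ
  Bonds formed (products):
    C=O: 16 × 768 = 12288
    O–H: 20 × 449 = 8980
    Σ(formed) = 21268 kJ
  ΔH_2 = 17164 − 21268 = −4104 kJ
ΔH_1 − ΔH_2 = +4000 kJ, so reaction 2 has the more negative ΔH; |ΔH_1 − ΔH_2| = 4000 kJ.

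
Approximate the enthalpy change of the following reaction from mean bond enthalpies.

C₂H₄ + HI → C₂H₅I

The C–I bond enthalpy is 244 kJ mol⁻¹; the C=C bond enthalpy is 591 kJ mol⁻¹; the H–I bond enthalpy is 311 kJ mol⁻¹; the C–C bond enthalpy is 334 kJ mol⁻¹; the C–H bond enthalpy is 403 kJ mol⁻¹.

Bonds broken (reactants):
  C–H: 4 × 403 = 1612
  C=C: 1 × 591 = 591
  H–I: 1 × 311 = 311
  Σ(broken) = 2514 kJ
Bonds formed (products):
  C–C: 1 × 334 = 334
  C–H: 5 × 403 = 2015
  C–I: 1 × 244 = 244
  Σ(formed) = 2593 kJ
ΔH = Σ(broken) − Σ(formed) = 2514 − 2593 = −79 kJ

ΔH ≈ −79 kJ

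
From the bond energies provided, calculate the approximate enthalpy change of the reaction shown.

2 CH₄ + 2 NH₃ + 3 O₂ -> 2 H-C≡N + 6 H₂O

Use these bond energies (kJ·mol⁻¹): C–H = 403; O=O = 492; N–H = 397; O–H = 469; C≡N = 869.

ΔH ≈ −1090 kJ

Bonds broken (reactants):
  C–H: 8 × 403 = 3224
  N–H: 6 × 397 = 2382
  O=O: 3 × 492 = 1476
  Σ(broken) = 7082 kJ
Bonds formed (products):
  C≡N: 2 × 869 = 1738
  C–H: 2 × 403 = 806
  O–H: 12 × 469 = 5628
  Σ(formed) = 8172 kJ
ΔH = Σ(broken) − Σ(formed) = 7082 − 8172 = −1090 kJ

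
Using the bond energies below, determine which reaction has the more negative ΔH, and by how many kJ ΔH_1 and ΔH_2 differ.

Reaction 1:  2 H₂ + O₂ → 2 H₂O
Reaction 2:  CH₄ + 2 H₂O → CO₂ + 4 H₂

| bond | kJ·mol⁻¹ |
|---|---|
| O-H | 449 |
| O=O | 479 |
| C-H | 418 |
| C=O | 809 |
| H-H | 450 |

Reaction 1, by 467 kJ

Reaction 1:
  Bonds broken (reactants):
    H-H: 2 × 450 = 900
    O=O: 1 × 479 = 479
    Σ(broken) = 1379 kJ
  Bonds formed (products):
    O-H: 4 × 449 = 1796
    Σ(formed) = 1796 kJ
  ΔH_1 = 1379 − 1796 = −417 kJ
Reaction 2:
  Bonds broken (reactants):
    C-H: 4 × 418 = 1672
    O-H: 4 × 449 = 1796
    Σ(broken) = 3468 kJ
  Bonds formed (products):
    C=O: 2 × 809 = 1618
    H-H: 4 × 450 = 1800
    Σ(formed) = 3418 kJ
  ΔH_2 = 3468 − 3418 = +50 kJ
ΔH_1 − ΔH_2 = −467 kJ, so reaction 1 has the more negative ΔH; |ΔH_1 − ΔH_2| = 467 kJ.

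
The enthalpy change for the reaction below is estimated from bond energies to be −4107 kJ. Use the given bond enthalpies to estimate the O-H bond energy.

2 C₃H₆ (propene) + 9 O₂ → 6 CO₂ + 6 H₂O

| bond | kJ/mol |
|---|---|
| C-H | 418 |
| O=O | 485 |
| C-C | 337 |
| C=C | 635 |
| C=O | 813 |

D(O-H) ≈ 473 kJ/mol

Let D be the O-H bond energy.
Σ(broken) = 2×337 + 12×418 + 2×635 + 9×485 = 11325
Σ(formed) = 12×813 + 12×D = 9756 + 12D
ΔH = Σ(broken) − Σ(formed) = (11325) − (9756 + 12D) = +1569 − 12D
Setting this equal to −4107 kJ gives 12D = 5676, so D = 473 kJ/mol.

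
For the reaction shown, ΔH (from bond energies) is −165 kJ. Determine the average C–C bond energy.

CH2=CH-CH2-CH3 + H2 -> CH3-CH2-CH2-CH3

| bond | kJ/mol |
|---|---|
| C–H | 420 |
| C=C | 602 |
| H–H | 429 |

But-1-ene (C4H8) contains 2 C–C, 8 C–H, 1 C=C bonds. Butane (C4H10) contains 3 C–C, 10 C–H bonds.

D(C–C) ≈ 356 kJ/mol

Let D be the C–C bond energy.
Σ(broken) = 2×D + 8×420 + 1×602 + 1×429 = 4391 + 2D
Σ(formed) = 3×D + 10×420 = 4200 + 3D
ΔH = Σ(broken) − Σ(formed) = (4391 + 2D) − (4200 + 3D) = +191 − D
Setting this equal to −165 kJ gives D = 356 kJ/mol.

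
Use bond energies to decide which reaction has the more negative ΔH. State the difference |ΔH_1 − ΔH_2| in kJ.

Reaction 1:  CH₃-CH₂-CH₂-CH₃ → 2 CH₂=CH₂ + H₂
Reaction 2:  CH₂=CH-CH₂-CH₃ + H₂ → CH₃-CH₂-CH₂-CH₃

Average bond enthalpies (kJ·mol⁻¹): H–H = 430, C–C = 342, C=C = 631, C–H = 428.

Reaction 2, by 327 kJ

Reaction 1:
  Bonds broken (reactants):
    C–C: 3 × 342 = 1026
    C–H: 10 × 428 = 4280
    Σ(broken) = 5306 kJ
  Bonds formed (products):
    C–H: 8 × 428 = 3424
    C=C: 2 × 631 = 1262
    H–H: 1 × 430 = 430
    Σ(formed) = 5116 kJ
  ΔH_1 = 5306 − 5116 = +190 kJ
Reaction 2:
  Bonds broken (reactants):
    C–C: 2 × 342 = 684
    C–H: 8 × 428 = 3424
    C=C: 1 × 631 = 631
    H–H: 1 × 430 = 430
    Σ(broken) = 5169 kJ
  Bonds formed (products):
    C–C: 3 × 342 = 1026
    C–H: 10 × 428 = 4280
    Σ(formed) = 5306 kJ
  ΔH_2 = 5169 − 5306 = −137 kJ
ΔH_1 − ΔH_2 = +327 kJ, so reaction 2 has the more negative ΔH; |ΔH_1 − ΔH_2| = 327 kJ.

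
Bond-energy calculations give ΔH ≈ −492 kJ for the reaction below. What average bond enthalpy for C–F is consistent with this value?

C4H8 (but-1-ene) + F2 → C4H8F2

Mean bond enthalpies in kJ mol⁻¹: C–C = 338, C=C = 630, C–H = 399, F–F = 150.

D(C–F) ≈ 467 kJ/mol

Let D be the C–F bond energy.
Σ(broken) = 2×338 + 8×399 + 1×630 + 1×150 = 4648
Σ(formed) = 3×338 + 2×D + 8×399 = 4206 + 2D
ΔH = Σ(broken) − Σ(formed) = (4648) − (4206 + 2D) = +442 − 2D
Setting this equal to −492 kJ gives 2D = 934, so D = 467 kJ/mol.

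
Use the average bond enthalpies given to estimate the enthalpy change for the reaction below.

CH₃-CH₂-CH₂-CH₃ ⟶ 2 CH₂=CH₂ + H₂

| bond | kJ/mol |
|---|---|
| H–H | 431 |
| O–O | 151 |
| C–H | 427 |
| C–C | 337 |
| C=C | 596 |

ΔH ≈ +242 kJ

Bonds broken (reactants):
  C–C: 3 × 337 = 1011
  C–H: 10 × 427 = 4270
  Σ(broken) = 5281 kJ
Bonds formed (products):
  C–H: 8 × 427 = 3416
  C=C: 2 × 596 = 1192
  H–H: 1 × 431 = 431
  Σ(formed) = 5039 kJ
ΔH = Σ(broken) − Σ(formed) = 5281 − 5039 = +242 kJ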